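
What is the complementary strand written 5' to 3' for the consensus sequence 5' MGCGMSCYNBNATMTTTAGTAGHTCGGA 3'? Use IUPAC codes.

Standard pairs A↔T, G↔C; ambiguity codes pair Y↔R, M↔K, S↔S, B↔V, H↔D, N↔N. Complement (KCGCKSGRNVNTAKAAATCATCDAGCCT), then reverse for 5'→3'.

5'-TCCGADCTACTAAAKATNVNRGSKCGCK-3'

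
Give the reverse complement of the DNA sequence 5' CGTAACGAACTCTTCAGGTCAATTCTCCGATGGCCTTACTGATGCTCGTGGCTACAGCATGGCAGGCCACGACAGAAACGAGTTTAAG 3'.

Complement each base (A↔T, G↔C): GCATTGCTTGAGAAGTCCAGTTAAGAGGCTACCGGAATGACTACGAGCACCGATGTCGTACCGTCCGGTGCTGTCTTTGCTCAAATTC. Then reverse.

5'-CTTAAACTCGTTTCTGTCGTGGCCTGCCATGCTGTAGCCACGAGCATCAGTAAGGCCATCGGAGAATTGACCTGAAGAGTTCGTTACG-3'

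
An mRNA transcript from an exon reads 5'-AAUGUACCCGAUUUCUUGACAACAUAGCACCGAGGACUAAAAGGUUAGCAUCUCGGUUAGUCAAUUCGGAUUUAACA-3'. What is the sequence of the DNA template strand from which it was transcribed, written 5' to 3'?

5'-TGTTAAATCCGAATTGACTAACCGAGATGCTAACCTTTTAGTCCTCGGTGCTATGTTGTCAAGAAATCGGGTACATT-3'

Replace U with T to get the coding DNA strand: AATGTACCCGATTTCTTGACAACATAGCACCGAGGACTAAAAGGTTAGCATCTCGGTTAGTCAATTCGGATTTAACA. The template strand is its reverse complement (complement TTACATGGGCTAAAGAACTGTTGTATCGTGGCTCCTGATTTTCCAATCGTAGAGCCAATCAGTTAAGCCTAAATTGT, then reverse).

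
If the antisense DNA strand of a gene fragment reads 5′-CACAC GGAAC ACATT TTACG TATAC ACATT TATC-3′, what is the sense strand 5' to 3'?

5'-GATAAATGTGTATACGTAAAATGTGTTCCGTGTG-3'

The coding strand is complementary and antiparallel to the template: take the complement (A↔T, G↔C) and reverse.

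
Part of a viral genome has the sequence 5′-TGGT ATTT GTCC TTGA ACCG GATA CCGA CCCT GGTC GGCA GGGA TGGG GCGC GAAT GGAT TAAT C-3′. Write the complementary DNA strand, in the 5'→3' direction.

Pairing A↔T and G↔C gives ACCATAAACAGGAACTTGGCCTATGGCTGGGACCAGCCGTCCCTACCCCGCGCTTACCTAATTAG, running 3'→5'. Reverse for the 5'→3' convention.

5'-GATTAATCCATTCGCGCCCCATCCCTGCCGACCAGGGTCGGTATCCGGTTCAAGGACAAATACCA-3'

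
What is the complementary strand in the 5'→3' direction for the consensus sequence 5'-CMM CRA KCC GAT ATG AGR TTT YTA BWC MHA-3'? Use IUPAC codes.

5'-TDKGWVTARAAAYCTCATATCGGMTYGKKG-3'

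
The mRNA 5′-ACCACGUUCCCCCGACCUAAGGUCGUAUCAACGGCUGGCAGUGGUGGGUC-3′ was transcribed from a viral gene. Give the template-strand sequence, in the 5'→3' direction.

Replace U with T to get the coding DNA strand: ACCACGTTCCCCCGACCTAAGGTCGTATCAACGGCTGGCAGTGGTGGGTC. The template strand is its reverse complement (complement TGGTGCAAGGGGGCTGGATTCCAGCATAGTTGCCGACCGTCACCACCCAG, then reverse).

5'-GACCCACCACTGCCAGCCGTTGATACGACCTTAGGTCGGGGGAACGTGGT-3'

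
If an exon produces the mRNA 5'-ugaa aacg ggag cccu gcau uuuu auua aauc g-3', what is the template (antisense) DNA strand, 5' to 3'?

Replace U with T to get the coding DNA strand: TGAAAACGGGAGCCCTGCATTTTTATTAAATCG. The template strand is its reverse complement (complement ACTTTTGCCCTCGGGACGTAAAAATAATTTAGC, then reverse).

5'-CGATTTAATAAAAATGCAGGGCTCCCGTTTTCA-3'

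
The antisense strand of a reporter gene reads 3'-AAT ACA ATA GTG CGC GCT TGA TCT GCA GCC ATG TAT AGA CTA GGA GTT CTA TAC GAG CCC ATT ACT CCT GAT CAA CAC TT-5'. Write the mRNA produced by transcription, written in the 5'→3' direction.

5'-UUAUGUUAUCACGCGCGAACUAGACGUCGGUACAUAUCUGAUCCUCAAGAUAUGCUCGGGUAAUGAGGACUAGUUGUGAA-3'

Reading the template 3'→5' as shown, RNA polymerase pairs each base (A→U, T→A, G↔C) to build mRNA 5'→3' directly.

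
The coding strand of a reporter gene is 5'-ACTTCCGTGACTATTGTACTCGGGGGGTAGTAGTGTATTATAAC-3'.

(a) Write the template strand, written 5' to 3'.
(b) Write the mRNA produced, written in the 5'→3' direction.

(a) The template strand is the reverse complement of the coding strand: complement TGAAGGCACTGATAACATGAGCCCCCCATCATCACATAATATTG, then reverse.
(b) mRNA matches the coding strand with T→U.

(a) 5′-GTTATAATACACTACTACCCCCCGAGTACAATAGTCACGGAAGT-3′
(b) 5'-ACUUCCGUGACUAUUGUACUCGGGGGGUAGUAGUGUAUUAUAAC-3'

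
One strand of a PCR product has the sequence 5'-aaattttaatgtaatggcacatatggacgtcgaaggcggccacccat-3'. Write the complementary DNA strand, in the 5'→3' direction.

5'-ATGGGTGGCCGCCTTCGACGTCCATATGTGCCATTACATTAAAATTT-3'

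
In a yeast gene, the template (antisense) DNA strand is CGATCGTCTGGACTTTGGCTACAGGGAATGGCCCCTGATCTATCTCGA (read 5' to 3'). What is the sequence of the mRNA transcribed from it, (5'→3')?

5'-UCGAGAUAGAUCAGGGGCCAUUCCCUGUAGCCAAAGUCCAGACGAUCG-3'

RNA polymerase reads the template 3'→5' and synthesizes mRNA 5'→3' by base-pairing (A→U, T→A, G↔C). The complement of the template is GCTAGCAGACCTGAAACCGATGTCCCTTACCGGGGACTAGATAGAGCT; antiparallel, so 5'→3' the coding strand is TCGAGATAGATCAGGGGCCATTCCCTGTAGCCAAAGTCCAGACGATCG. Replace T with U for the mRNA.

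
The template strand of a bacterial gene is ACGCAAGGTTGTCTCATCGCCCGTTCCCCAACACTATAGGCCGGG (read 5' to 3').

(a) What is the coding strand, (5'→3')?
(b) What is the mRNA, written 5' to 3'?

(a) 5'-CCCGGCCTATAGTGTTGGGGAACGGGCGATGAGACAACCTTGCGT-3'
(b) 5'-CCCGGCCUAUAGUGUUGGGGAACGGGCGAUGAGACAACCUUGCGU-3'

(a) The coding strand is the reverse complement of the template: complement TGCGTTCCAACAGAGTAGCGGGCAAGGGGTTGTGATATCCGGCCC, then reverse.
(b) mRNA has the coding-strand sequence with T→U.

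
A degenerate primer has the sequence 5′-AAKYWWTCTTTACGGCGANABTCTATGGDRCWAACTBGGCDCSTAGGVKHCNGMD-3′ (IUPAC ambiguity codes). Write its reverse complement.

5'-HKCNGDMBCCTASGHGCCVAGTTWGYHCCATAGAVTNTCGCCGTAAAGAWWRMTT-3'

Standard pairs A↔T, G↔C; ambiguity codes pair R↔Y, M↔K, W↔W, S↔S, B↔V, D↔H, N↔N. Complement (TTMRWWAGAAATGCCGCTNTVAGATACCHYGWTTGAVCCGHGSATCCBMDGNCKH), then reverse for 5'→3'.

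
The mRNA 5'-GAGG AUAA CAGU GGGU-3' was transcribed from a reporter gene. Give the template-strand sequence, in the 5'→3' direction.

5'-ACCCACTGTTATCCTC-3'

Replace U with T to get the coding DNA strand: GAGGATAACAGTGGGT. The template strand is its reverse complement (complement CTCCTATTGTCACCCA, then reverse).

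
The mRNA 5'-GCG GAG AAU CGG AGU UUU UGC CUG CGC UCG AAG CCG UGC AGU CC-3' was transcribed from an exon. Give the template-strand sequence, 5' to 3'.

Replace U with T to get the coding DNA strand: GCGGAGAATCGGAGTTTTTGCCTGCGCTCGAAGCCGTGCAGTCC. The template strand is its reverse complement (complement CGCCTCTTAGCCTCAAAAACGGACGCGAGCTTCGGCACGTCAGG, then reverse).

5'-GGACTGCACGGCTTCGAGCGCAGGCAAAAACTCCGATTCTCCGC-3'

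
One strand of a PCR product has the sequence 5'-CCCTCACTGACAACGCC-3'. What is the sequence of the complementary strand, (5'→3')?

5′-GGCGTTGTCAGTGAGGG-3′

Pairing A↔T and G↔C gives GGGAGTGACTGTTGCGG, running 3'→5'. Reverse for the 5'→3' convention.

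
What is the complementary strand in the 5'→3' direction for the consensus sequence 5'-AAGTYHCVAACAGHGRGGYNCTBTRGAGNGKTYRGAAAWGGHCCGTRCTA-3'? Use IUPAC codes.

Standard pairs A↔T, G↔C; ambiguity codes pair R↔Y, K↔M, W↔W, B↔V, H↔D, N↔N. Complement (TTCARDGBTTGTCDCYCCRNGAVAYCTCNCMARYCTTTWCCDGGCAYGAT), then reverse for 5'→3'.

5′-TAGYACGGDCCWTTTCYRAMCNCTCYAVAGNRCCYCDCTGTTBGDRACTT-3′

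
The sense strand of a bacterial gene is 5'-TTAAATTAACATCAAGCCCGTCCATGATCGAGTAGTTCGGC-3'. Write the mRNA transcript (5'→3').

5'-UUAAAUUAACAUCAAGCCCGUCCAUGAUCGAGUAGUUCGGC-3'

The mRNA is synthesized from the template strand, so it matches the coding strand with T replaced by U.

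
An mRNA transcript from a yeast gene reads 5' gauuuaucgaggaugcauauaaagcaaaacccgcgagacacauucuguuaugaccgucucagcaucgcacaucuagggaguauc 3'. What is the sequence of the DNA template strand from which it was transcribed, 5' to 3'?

Replace U with T to get the coding DNA strand: GATTTATCGAGGATGCATATAAAGCAAAACCCGCGAGACACATTCTGTTATGACCGTCTCAGCATCGCACATCTAGGGAGTATC. The template strand is its reverse complement (complement CTAAATAGCTCCTACGTATATTTCGTTTTGGGCGCTCTGTGTAAGACAATACTGGCAGAGTCGTAGCGTGTAGATCCCTCATAG, then reverse).

5'-GATACTCCCTAGATGTGCGATGCTGAGACGGTCATAACAGAATGTGTCTCGCGGGTTTTGCTTTATATGCATCCTCGATAAATC-3'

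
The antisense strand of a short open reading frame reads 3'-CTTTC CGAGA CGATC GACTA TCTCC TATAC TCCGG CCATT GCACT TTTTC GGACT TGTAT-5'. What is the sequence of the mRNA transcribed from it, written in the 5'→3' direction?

Reading the template 3'→5' as shown, RNA polymerase pairs each base (A→U, T→A, G↔C) to build mRNA 5'→3' directly.

5'-GAAAGGCUCUGCUAGCUGAUAGAGGAUAUGAGGCCGGUAACGUGAAAAAGCCUGAACAUA-3'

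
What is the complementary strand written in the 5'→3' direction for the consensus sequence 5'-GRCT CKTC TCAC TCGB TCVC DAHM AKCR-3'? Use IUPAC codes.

Standard pairs A↔T, G↔C; ambiguity codes pair R↔Y, M↔K, B↔V, D↔H. Complement (CYGAGMAGAGTGAGCVAGBGHTDKTMGY), then reverse for 5'→3'.

5'-YGMTKDTHGBGAVCGAGTGAGAMGAGYC-3'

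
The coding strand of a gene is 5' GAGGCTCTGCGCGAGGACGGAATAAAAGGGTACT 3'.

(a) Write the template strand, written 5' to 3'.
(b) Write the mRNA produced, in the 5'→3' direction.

(a) 5'-AGTACCCTTTTATTCCGTCCTCGCGCAGAGCCTC-3'
(b) 5'-GAGGCUCUGCGCGAGGACGGAAUAAAAGGGUACU-3'

(a) The template strand is the reverse complement of the coding strand: complement CTCCGAGACGCGCTCCTGCCTTATTTTCCCATGA, then reverse.
(b) mRNA matches the coding strand with T→U.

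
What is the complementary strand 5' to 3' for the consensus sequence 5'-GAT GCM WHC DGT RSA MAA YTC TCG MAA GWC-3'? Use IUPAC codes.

5'-GWCTTKCGAGARTTKTSYACHGDWKGCATC-3'

Standard pairs A↔T, G↔C; ambiguity codes pair R↔Y, M↔K, W↔W, S↔S, D↔H. Complement (CTACGKWDGHCAYSTKTTRAGAGCKTTCWG), then reverse for 5'→3'.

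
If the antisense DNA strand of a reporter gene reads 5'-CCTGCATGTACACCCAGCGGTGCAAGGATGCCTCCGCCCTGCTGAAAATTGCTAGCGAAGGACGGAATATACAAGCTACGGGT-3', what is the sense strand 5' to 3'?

5'-ACCCGTAGCTTGTATATTCCGTCCTTCGCTAGCAATTTTCAGCAGGGCGGAGGCATCCTTGCACCGCTGGGTGTACATGCAGG-3'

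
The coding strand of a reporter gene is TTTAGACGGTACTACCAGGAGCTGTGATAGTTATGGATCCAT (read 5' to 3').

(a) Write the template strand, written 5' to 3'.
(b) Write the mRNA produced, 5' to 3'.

(a) The template strand is the reverse complement of the coding strand: complement AAATCTGCCATGATGGTCCTCGACACTATCAATACCTAGGTA, then reverse.
(b) mRNA matches the coding strand with T→U.

(a) 5'-ATGGATCCATAACTATCACAGCTCCTGGTAGTACCGTCTAAA-3'
(b) 5'-UUUAGACGGUACUACCAGGAGCUGUGAUAGUUAUGGAUCCAU-3'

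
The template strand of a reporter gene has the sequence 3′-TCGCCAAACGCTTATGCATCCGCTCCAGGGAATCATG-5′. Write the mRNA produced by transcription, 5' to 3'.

5'-AGCGGUUUGCGAAUACGUAGGCGAGGUCCCUUAGUAC-3'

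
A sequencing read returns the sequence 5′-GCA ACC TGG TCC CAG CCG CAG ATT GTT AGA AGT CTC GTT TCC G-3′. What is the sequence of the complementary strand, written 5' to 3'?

The complement of GCAACCTGGTCCCAGCCGCAGATTGTTAGAAGTCTCGTTTCCG is CGTTGGACCAGGGTCGGCGTCTAACAATCTTCAGAGCAAAGGC (A↔T, G↔C). DNA strands are antiparallel, so the complementary strand runs 3'→5'; reversing gives the 5'→3' form.

5′-CGGAAACGAGACTTCTAACAATCTGCGGCTGGGACCAGGTTGC-3′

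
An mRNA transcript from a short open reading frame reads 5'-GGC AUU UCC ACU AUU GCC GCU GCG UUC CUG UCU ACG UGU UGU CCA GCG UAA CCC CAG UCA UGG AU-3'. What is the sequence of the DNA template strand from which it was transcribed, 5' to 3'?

Replace U with T to get the coding DNA strand: GGCATTTCCACTATTGCCGCTGCGTTCCTGTCTACGTGTTGTCCAGCGTAACCCCAGTCATGGAT. The template strand is its reverse complement (complement CCGTAAAGGTGATAACGGCGACGCAAGGACAGATGCACAACAGGTCGCATTGGGGTCAGTACCTA, then reverse).

5'-ATCCATGACTGGGGTTACGCTGGACAACACGTAGACAGGAACGCAGCGGCAATAGTGGAAATGCC-3'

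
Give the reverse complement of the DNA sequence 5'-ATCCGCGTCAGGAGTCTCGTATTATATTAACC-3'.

Complement each base (A↔T, G↔C): TAGGCGCAGTCCTCAGAGCATAATATAATTGG. Then reverse.

5'-GGTTAATATAATACGAGACTCCTGACGCGGAT-3'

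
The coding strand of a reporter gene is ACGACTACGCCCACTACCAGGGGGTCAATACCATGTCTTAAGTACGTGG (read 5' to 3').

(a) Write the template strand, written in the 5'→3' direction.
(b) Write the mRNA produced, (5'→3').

(a) The template strand is the reverse complement of the coding strand: complement TGCTGATGCGGGTGATGGTCCCCCAGTTATGGTACAGAATTCATGCACC, then reverse.
(b) mRNA matches the coding strand with T→U.

(a) 5'-CCACGTACTTAAGACATGGTATTGACCCCCTGGTAGTGGGCGTAGTCGT-3'
(b) 5'-ACGACUACGCCCACUACCAGGGGGUCAAUACCAUGUCUUAAGUACGUGG-3'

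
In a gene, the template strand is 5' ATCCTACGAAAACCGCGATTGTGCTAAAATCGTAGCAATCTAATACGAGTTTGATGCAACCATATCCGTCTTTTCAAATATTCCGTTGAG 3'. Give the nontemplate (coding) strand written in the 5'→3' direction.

5'-CTCAACGGAATATTTGAAAAGACGGATATGGTTGCATCAAACTCGTATTAGATTGCTACGATTTTAGCACAATCGCGGTTTTCGTAGGAT-3'

The coding strand is complementary and antiparallel to the template: take the complement (A↔T, G↔C) and reverse.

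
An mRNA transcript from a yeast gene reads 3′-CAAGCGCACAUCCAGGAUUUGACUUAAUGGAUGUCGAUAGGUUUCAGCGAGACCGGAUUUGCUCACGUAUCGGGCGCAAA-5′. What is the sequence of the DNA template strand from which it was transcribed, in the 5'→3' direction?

Written 5'→3' the mRNA is AAACGCGGGCUAUGCACUCGUUUAGGCCAGAGCGACUUUGGAUAGCUGUAGGUAAUUCAGUUUAGGACCUACACGCGAAC, so the coding DNA strand is AAACGCGGGCTATGCACTCGTTTAGGCCAGAGCGACTTTGGATAGCTGTAGGTAATTCAGTTTAGGACCTACACGCGAAC. The template is its reverse complement.

5'-GTTCGCGTGTAGGTCCTAAACTGAATTACCTACAGCTATCCAAAGTCGCTCTGGCCTAAACGAGTGCATAGCCCGCGTTT-3'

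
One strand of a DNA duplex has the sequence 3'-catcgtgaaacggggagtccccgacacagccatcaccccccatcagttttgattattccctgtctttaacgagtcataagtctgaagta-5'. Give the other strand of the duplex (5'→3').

5'-GTAGCACTTTGCCCCTCAGGGGCTGTGTCGGTAGTGGGGGGTAGTCAAAACTAATAAGGGACAGAAATTGCTCAGTATTCAGACTTCAT-3'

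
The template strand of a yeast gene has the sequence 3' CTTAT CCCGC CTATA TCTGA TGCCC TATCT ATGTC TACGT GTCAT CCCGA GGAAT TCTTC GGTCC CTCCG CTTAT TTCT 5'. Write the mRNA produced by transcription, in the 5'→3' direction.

Reading the template 3'→5' as shown, RNA polymerase pairs each base (A→U, T→A, G↔C) to build mRNA 5'→3' directly.

5′-GAAUAGGGCGGAUAUAGACUACGGGAUAGAUACAGAUGCACAGUAGGGCUCCUUAAGAAGCCAGGGAGGCGAAUAAAGA-3′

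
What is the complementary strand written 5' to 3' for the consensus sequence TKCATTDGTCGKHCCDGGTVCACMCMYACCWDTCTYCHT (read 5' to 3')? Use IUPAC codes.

5′-ADGRAGAHWGGTRKGKGTGBACCHGGDMCGACHAATGMA-3′

Standard pairs A↔T, G↔C; ambiguity codes pair Y↔R, M↔K, W↔W, D↔H, V↔B. Complement (AMGTAAHCAGCMDGGHCCABGTGKGKRTGGWHAGARGDA), then reverse for 5'→3'.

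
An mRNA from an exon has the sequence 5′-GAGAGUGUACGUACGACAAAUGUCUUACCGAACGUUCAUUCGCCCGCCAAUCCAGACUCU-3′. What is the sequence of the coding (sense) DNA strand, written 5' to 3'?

The coding DNA strand has the same 5'→3' sequence as the mRNA with U replaced by T.

5'-GAGAGTGTACGTACGACAAATGTCTTACCGAACGTTCATTCGCCCGCCAATCCAGACTCT-3'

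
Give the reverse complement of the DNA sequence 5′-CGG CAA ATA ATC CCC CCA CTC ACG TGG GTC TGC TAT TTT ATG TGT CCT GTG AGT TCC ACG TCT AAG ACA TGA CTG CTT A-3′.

5'-TAAGCAGTCATGTCTTAGACGTGGAACTCACAGGACACATAAAATAGCAGACCCACGTGAGTGGGGGGATTATTTGCCG-3'

Complement each base (A↔T, G↔C): GCCGTTTATTAGGGGGGTGAGTGCACCCAGACGATAAAATACACAGGACACTCAAGGTGCAGATTCTGTACTGACGAAT. Then reverse.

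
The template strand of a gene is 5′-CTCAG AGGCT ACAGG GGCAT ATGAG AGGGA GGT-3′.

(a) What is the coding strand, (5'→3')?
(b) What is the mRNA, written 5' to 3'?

(a) 5'-ACCTCCCTCTCATATGCCCCTGTAGCCTCTGAG-3'
(b) 5'-ACCUCCCUCUCAUAUGCCCCUGUAGCCUCUGAG-3'

(a) The coding strand is the reverse complement of the template: complement GAGTCTCCGATGTCCCCGTATACTCTCCCTCCA, then reverse.
(b) mRNA has the coding-strand sequence with T→U.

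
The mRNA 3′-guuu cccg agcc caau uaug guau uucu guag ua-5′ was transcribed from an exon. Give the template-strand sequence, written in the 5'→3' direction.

5'-CAAAGGGCTCGGGTTAATACCATAAAGACATCAT-3'

Written 5'→3' the mRNA is AUGAUGUCUUUAUGGUAUUAACCCGAGCCCUUUG, so the coding DNA strand is ATGATGTCTTTATGGTATTAACCCGAGCCCTTTG. The template is its reverse complement.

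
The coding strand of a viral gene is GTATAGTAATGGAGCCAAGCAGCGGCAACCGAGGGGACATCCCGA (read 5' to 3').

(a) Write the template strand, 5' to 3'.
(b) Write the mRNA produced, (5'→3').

(a) 5'-TCGGGATGTCCCCTCGGTTGCCGCTGCTTGGCTCCATTACTATAC-3'
(b) 5'-GUAUAGUAAUGGAGCCAAGCAGCGGCAACCGAGGGGACAUCCCGA-3'

(a) The template strand is the reverse complement of the coding strand: complement CATATCATTACCTCGGTTCGTCGCCGTTGGCTCCCCTGTAGGGCT, then reverse.
(b) mRNA matches the coding strand with T→U.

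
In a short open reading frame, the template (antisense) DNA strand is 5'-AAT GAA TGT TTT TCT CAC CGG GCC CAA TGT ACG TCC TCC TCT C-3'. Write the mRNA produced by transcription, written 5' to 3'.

The mRNA has the sequence of the coding strand (reverse complement of the template) with T→U. Reverse complement of AATGAATGTTTTTCTCACCGGGCCCAATGTACGTCCTCCTCTC is GAGAGGAGGACGTACATTGGGCCCGGTGAGAAAAACATTCATT; then T→U.

5′-GAGAGGAGGACGUACAUUGGGCCCGGUGAGAAAAACAUUCAUU-3′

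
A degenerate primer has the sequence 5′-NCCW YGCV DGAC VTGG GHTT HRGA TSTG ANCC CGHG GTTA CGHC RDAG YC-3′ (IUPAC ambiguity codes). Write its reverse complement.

5'-GRCTHYGDCGTAACCDCGGGNTCASATCYDAADCCCABGTCHBGCRWGGN-3'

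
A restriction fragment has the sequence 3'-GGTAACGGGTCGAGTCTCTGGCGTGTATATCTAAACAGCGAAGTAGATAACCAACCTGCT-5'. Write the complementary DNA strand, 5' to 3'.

The strand is given 3'→5', so its complement runs 5'→3' in the same left-to-right order: pair each base A↔T, G↔C.

5'-CCATTGCCCAGCTCAGAGACCGCACATATAGATTTGTCGCTTCATCTATTGGTTGGACGA-3'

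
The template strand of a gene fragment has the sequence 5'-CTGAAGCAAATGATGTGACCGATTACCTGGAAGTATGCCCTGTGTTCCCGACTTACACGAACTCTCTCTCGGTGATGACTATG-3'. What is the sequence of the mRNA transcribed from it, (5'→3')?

The mRNA has the sequence of the coding strand (reverse complement of the template) with T→U. Reverse complement of CTGAAGCAAATGATGTGACCGATTACCTGGAAGTATGCCCTGTGTTCCCGACTTACACGAACTCTCTCTCGGTGATGACTATG is CATAGTCATCACCGAGAGAGAGTTCGTGTAAGTCGGGAACACAGGGCATACTTCCAGGTAATCGGTCACATCATTTGCTTCAG; then T→U.

5'-CAUAGUCAUCACCGAGAGAGAGUUCGUGUAAGUCGGGAACACAGGGCAUACUUCCAGGUAAUCGGUCACAUCAUUUGCUUCAG-3'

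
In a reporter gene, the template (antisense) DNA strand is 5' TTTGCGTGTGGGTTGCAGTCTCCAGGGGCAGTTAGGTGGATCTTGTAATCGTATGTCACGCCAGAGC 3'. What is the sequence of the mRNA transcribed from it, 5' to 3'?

5'-GCUCUGGCGUGACAUACGAUUACAAGAUCCACCUAACUGCCCCUGGAGACUGCAACCCACACGCAAA-3'

The mRNA has the sequence of the coding strand (reverse complement of the template) with T→U. Reverse complement of TTTGCGTGTGGGTTGCAGTCTCCAGGGGCAGTTAGGTGGATCTTGTAATCGTATGTCACGCCAGAGC is GCTCTGGCGTGACATACGATTACAAGATCCACCTAACTGCCCCTGGAGACTGCAACCCACACGCAAA; then T→U.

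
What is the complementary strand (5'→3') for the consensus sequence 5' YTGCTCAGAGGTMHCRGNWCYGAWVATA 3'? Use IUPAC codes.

Standard pairs A↔T, G↔C; ambiguity codes pair R↔Y, M↔K, W↔W, H↔D, V↔B, N↔N. Complement (RACGAGTCTCCAKDGYCNWGRCTWBTAT), then reverse for 5'→3'.

5'-TATBWTCRGWNCYGDKACCTCTGAGCAR-3'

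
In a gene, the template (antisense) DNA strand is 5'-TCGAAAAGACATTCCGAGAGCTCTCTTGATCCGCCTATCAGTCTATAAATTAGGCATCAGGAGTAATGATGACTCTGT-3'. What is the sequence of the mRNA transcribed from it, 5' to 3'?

5'-ACAGAGUCAUCAUUACUCCUGAUGCCUAAUUUAUAGACUGAUAGGCGGAUCAAGAGAGCUCUCGGAAUGUCUUUUCGA-3'

The mRNA has the sequence of the coding strand (reverse complement of the template) with T→U. Reverse complement of TCGAAAAGACATTCCGAGAGCTCTCTTGATCCGCCTATCAGTCTATAAATTAGGCATCAGGAGTAATGATGACTCTGT is ACAGAGTCATCATTACTCCTGATGCCTAATTTATAGACTGATAGGCGGATCAAGAGAGCTCTCGGAATGTCTTTTCGA; then T→U.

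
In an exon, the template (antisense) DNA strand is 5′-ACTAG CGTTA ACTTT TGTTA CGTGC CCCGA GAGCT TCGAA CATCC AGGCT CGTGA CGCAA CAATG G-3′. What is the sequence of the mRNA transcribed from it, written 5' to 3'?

5'-CCAUUGUUGCGUCACGAGCCUGGAUGUUCGAAGCUCUCGGGGCACGUAACAAAAGUUAACGCUAGU-3'

The mRNA has the sequence of the coding strand (reverse complement of the template) with T→U. Reverse complement of ACTAGCGTTAACTTTTGTTACGTGCCCCGAGAGCTTCGAACATCCAGGCTCGTGACGCAACAATGG is CCATTGTTGCGTCACGAGCCTGGATGTTCGAAGCTCTCGGGGCACGTAACAAAAGTTAACGCTAGT; then T→U.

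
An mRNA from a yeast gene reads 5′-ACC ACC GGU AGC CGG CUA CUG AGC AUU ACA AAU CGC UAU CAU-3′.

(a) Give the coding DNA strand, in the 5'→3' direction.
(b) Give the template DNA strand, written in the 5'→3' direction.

(a) The coding strand matches the mRNA with U→T.
(b) The template strand is the reverse complement of the coding strand.

(a) 5'-ACCACCGGTAGCCGGCTACTGAGCATTACAAATCGCTATCAT-3'
(b) 5'-ATGATAGCGATTTGTAATGCTCAGTAGCCGGCTACCGGTGGT-3'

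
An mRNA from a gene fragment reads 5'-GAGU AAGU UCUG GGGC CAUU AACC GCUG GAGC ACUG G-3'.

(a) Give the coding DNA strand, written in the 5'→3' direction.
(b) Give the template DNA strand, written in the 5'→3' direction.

(a) The coding strand matches the mRNA with U→T.
(b) The template strand is the reverse complement of the coding strand.

(a) 5'-GAGTAAGTTCTGGGGCCATTAACCGCTGGAGCACTGG-3'
(b) 5′-CCAGTGCTCCAGCGGTTAATGGCCCCAGAACTTACTC-3′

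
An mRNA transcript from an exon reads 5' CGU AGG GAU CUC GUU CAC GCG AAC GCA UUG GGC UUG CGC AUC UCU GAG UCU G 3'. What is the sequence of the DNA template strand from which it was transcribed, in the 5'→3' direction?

Replace U with T to get the coding DNA strand: CGTAGGGATCTCGTTCACGCGAACGCATTGGGCTTGCGCATCTCTGAGTCTG. The template strand is its reverse complement (complement GCATCCCTAGAGCAAGTGCGCTTGCGTAACCCGAACGCGTAGAGACTCAGAC, then reverse).

5'-CAGACTCAGAGATGCGCAAGCCCAATGCGTTCGCGTGAACGAGATCCCTACG-3'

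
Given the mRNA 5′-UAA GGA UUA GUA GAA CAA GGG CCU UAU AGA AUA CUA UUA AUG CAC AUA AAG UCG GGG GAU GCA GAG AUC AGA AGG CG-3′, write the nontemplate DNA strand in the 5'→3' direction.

5'-TAAGGATTAGTAGAACAAGGGCCTTATAGAATACTATTAATGCACATAAAGTCGGGGGATGCAGAGATCAGAAGGCG-3'

The coding DNA strand has the same 5'→3' sequence as the mRNA with U replaced by T.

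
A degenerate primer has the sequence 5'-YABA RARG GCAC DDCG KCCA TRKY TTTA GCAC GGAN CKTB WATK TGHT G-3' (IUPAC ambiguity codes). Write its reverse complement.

Standard pairs A↔T, G↔C; ambiguity codes pair R↔Y, K↔M, W↔W, B↔V, D↔H, N↔N. Complement (RTVTYTYCCGTGHHGCMGGTAYMRAAATCGTGCCTNGMAVWTAMACDAC), then reverse for 5'→3'.

5'-CADCAMATWVAMGNTCCGTGCTAAARMYATGGMCGHHGTGCCYTYTVTR-3'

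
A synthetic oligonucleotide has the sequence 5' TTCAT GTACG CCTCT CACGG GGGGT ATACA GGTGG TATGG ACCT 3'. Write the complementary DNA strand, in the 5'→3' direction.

Pairing A↔T and G↔C gives AAGTACATGCGGAGAGTGCCCCCCATATGTCCACCATACCTGGA, running 3'→5'. Reverse for the 5'→3' convention.

5'-AGGTCCATACCACCTGTATACCCCCCGTGAGAGGCGTACATGAA-3'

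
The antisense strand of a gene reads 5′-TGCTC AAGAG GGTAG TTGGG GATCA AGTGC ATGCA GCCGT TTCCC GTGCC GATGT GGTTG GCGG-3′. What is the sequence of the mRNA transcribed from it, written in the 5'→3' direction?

RNA polymerase reads the template 3'→5' and synthesizes mRNA 5'→3' by base-pairing (A→U, T→A, G↔C). The complement of the template is ACGAGTTCTCCCATCAACCCCTAGTTCACGTACGTCGGCAAAGGGCACGGCTACACCAACCGCC; antiparallel, so 5'→3' the coding strand is CCGCCAACCACATCGGCACGGGAAACGGCTGCATGCACTTGATCCCCAACTACCCTCTTGAGCA. Replace T with U for the mRNA.

5′-CCGCCAACCACAUCGGCACGGGAAACGGCUGCAUGCACUUGAUCCCCAACUACCCUCUUGAGCA-3′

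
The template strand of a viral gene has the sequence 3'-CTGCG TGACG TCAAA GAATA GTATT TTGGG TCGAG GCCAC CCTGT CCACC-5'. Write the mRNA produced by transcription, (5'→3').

5'-GACGCACUGCAGUUUCUUAUCAUAAAACCCAGCUCCGGUGGGACAGGUGG-3'

Reading the template 3'→5' as shown, RNA polymerase pairs each base (A→U, T→A, G↔C) to build mRNA 5'→3' directly.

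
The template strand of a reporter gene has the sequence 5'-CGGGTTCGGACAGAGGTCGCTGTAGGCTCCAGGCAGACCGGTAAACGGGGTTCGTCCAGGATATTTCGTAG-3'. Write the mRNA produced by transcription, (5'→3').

5'-CUACGAAAUAUCCUGGACGAACCCCGUUUACCGGUCUGCCUGGAGCCUACAGCGACCUCUGUCCGAACCCG-3'

RNA polymerase reads the template 3'→5' and synthesizes mRNA 5'→3' by base-pairing (A→U, T→A, G↔C). The complement of the template is GCCCAAGCCTGTCTCCAGCGACATCCGAGGTCCGTCTGGCCATTTGCCCCAAGCAGGTCCTATAAAGCATC; antiparallel, so 5'→3' the coding strand is CTACGAAATATCCTGGACGAACCCCGTTTACCGGTCTGCCTGGAGCCTACAGCGACCTCTGTCCGAACCCG. Replace T with U for the mRNA.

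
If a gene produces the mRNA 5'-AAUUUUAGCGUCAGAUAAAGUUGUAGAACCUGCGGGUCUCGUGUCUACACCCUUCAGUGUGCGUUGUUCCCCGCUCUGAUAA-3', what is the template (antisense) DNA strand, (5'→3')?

Replace U with T to get the coding DNA strand: AATTTTAGCGTCAGATAAAGTTGTAGAACCTGCGGGTCTCGTGTCTACACCCTTCAGTGTGCGTTGTTCCCCGCTCTGATAA. The template strand is its reverse complement (complement TTAAAATCGCAGTCTATTTCAACATCTTGGACGCCCAGAGCACAGATGTGGGAAGTCACACGCAACAAGGGGCGAGACTATT, then reverse).

5'-TTATCAGAGCGGGGAACAACGCACACTGAAGGGTGTAGACACGAGACCCGCAGGTTCTACAACTTTATCTGACGCTAAAATT-3'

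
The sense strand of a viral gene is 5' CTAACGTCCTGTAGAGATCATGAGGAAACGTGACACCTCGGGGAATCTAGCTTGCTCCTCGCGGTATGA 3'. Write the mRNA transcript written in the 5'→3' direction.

The mRNA is synthesized from the template strand, so it matches the coding strand with T replaced by U.

5'-CUAACGUCCUGUAGAGAUCAUGAGGAAACGUGACACCUCGGGGAAUCUAGCUUGCUCCUCGCGGUAUGA-3'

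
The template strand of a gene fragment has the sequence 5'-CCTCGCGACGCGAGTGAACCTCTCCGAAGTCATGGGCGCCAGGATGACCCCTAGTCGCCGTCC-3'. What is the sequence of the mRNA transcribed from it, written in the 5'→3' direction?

5'-GGACGGCGACUAGGGGUCAUCCUGGCGCCCAUGACUUCGGAGAGGUUCACUCGCGUCGCGAGG-3'

RNA polymerase reads the template 3'→5' and synthesizes mRNA 5'→3' by base-pairing (A→U, T→A, G↔C). The complement of the template is GGAGCGCTGCGCTCACTTGGAGAGGCTTCAGTACCCGCGGTCCTACTGGGGATCAGCGGCAGG; antiparallel, so 5'→3' the coding strand is GGACGGCGACTAGGGGTCATCCTGGCGCCCATGACTTCGGAGAGGTTCACTCGCGTCGCGAGG. Replace T with U for the mRNA.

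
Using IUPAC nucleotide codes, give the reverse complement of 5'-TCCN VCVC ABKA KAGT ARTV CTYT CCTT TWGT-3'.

Standard pairs A↔T, G↔C; ambiguity codes pair R↔Y, K↔M, W↔W, B↔V, N↔N. Complement (AGGNBGBGTVMTMTCATYABGARAGGAAAWCA), then reverse for 5'→3'.

5'-ACWAAAGGARAGBAYTACTMTMVTGBGBNGGA-3'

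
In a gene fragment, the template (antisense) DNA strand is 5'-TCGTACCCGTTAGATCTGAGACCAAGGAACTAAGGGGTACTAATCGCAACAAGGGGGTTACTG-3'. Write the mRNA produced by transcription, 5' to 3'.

5'-CAGUAACCCCCUUGUUGCGAUUAGUACCCCUUAGUUCCUUGGUCUCAGAUCUAACGGGUACGA-3'

RNA polymerase reads the template 3'→5' and synthesizes mRNA 5'→3' by base-pairing (A→U, T→A, G↔C). The complement of the template is AGCATGGGCAATCTAGACTCTGGTTCCTTGATTCCCCATGATTAGCGTTGTTCCCCCAATGAC; antiparallel, so 5'→3' the coding strand is CAGTAACCCCCTTGTTGCGATTAGTACCCCTTAGTTCCTTGGTCTCAGATCTAACGGGTACGA. Replace T with U for the mRNA.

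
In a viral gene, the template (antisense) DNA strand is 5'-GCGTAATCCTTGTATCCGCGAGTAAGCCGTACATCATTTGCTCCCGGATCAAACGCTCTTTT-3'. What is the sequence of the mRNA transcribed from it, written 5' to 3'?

The mRNA has the sequence of the coding strand (reverse complement of the template) with T→U. Reverse complement of GCGTAATCCTTGTATCCGCGAGTAAGCCGTACATCATTTGCTCCCGGATCAAACGCTCTTTT is AAAAGAGCGTTTGATCCGGGAGCAAATGATGTACGGCTTACTCGCGGATACAAGGATTACGC; then T→U.

5'-AAAAGAGCGUUUGAUCCGGGAGCAAAUGAUGUACGGCUUACUCGCGGAUACAAGGAUUACGC-3'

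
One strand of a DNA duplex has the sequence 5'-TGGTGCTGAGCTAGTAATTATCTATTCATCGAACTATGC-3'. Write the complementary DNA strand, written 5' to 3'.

5'-GCATAGTTCGATGAATAGATAATTACTAGCTCAGCACCA-3'

Pairing A↔T and G↔C gives ACCACGACTCGATCATTAATAGATAAGTAGCTTGATACG, running 3'→5'. Reverse for the 5'→3' convention.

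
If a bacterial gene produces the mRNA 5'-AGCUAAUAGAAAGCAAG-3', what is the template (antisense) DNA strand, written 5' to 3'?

5'-CTTGCTTTCTATTAGCT-3'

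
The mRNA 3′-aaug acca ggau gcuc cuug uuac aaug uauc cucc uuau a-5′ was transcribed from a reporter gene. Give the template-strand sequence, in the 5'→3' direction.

Written 5'→3' the mRNA is AUAUUCCUCCUAUGUAACAUUGUUCCUCGUAGGACCAGUAA, so the coding DNA strand is ATATTCCTCCTATGTAACATTGTTCCTCGTAGGACCAGTAA. The template is its reverse complement.

5'-TTACTGGTCCTACGAGGAACAATGTTACATAGGAGGAATAT-3'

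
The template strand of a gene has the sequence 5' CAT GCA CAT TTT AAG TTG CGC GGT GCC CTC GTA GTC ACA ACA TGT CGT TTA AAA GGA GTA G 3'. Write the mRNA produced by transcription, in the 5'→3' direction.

RNA polymerase reads the template 3'→5' and synthesizes mRNA 5'→3' by base-pairing (A→U, T→A, G↔C). The complement of the template is GTACGTGTAAAATTCAACGCGCCACGGGAGCATCAGTGTTGTACAGCAAATTTTCCTCATC; antiparallel, so 5'→3' the coding strand is CTACTCCTTTTAAACGACATGTTGTGACTACGAGGGCACCGCGCAACTTAAAATGTGCATG. Replace T with U for the mRNA.

5'-CUACUCCUUUUAAACGACAUGUUGUGACUACGAGGGCACCGCGCAACUUAAAAUGUGCAUG-3'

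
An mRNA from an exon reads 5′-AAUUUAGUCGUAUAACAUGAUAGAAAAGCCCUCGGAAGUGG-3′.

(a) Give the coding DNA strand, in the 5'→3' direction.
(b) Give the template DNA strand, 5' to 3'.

(a) 5'-AATTTAGTCGTATAACATGATAGAAAAGCCCTCGGAAGTGG-3'
(b) 5'-CCACTTCCGAGGGCTTTTCTATCATGTTATACGACTAAATT-3'

(a) The coding strand matches the mRNA with U→T.
(b) The template strand is the reverse complement of the coding strand.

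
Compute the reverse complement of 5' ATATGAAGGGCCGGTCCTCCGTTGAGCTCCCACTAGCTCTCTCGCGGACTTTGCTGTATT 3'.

5'-AATACAGCAAAGTCCGCGAGAGAGCTAGTGGGAGCTCAACGGAGGACCGGCCCTTCATAT-3'

Complement each base (A↔T, G↔C): TATACTTCCCGGCCAGGAGGCAACTCGAGGGTGATCGAGAGAGCGCCTGAAACGACATAA. Then reverse.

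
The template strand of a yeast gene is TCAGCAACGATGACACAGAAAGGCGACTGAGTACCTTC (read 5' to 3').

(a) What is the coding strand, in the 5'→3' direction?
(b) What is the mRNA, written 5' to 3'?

(a) 5'-GAAGGTACTCAGTCGCCTTTCTGTGTCATCGTTGCTGA-3'
(b) 5'-GAAGGUACUCAGUCGCCUUUCUGUGUCAUCGUUGCUGA-3'

(a) The coding strand is the reverse complement of the template: complement AGTCGTTGCTACTGTGTCTTTCCGCTGACTCATGGAAG, then reverse.
(b) mRNA has the coding-strand sequence with T→U.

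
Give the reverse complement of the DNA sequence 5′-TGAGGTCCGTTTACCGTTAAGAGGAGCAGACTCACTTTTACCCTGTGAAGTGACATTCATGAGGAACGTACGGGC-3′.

5'-GCCCGTACGTTCCTCATGAATGTCACTTCACAGGGTAAAAGTGAGTCTGCTCCTCTTAACGGTAAACGGACCTCA-3'

Reading the sequence 3'→5' and pairing each base (A↔T, G↔C) gives the reverse complement directly.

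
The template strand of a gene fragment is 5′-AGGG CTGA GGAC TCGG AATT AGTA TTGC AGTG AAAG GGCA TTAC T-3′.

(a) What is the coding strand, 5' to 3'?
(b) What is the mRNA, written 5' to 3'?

(a) 5'-AGTAATGCCCTTTCACTGCAATACTAATTCCGAGTCCTCAGCCCT-3'
(b) 5'-AGUAAUGCCCUUUCACUGCAAUACUAAUUCCGAGUCCUCAGCCCU-3'

(a) The coding strand is the reverse complement of the template: complement TCCCGACTCCTGAGCCTTAATCATAACGTCACTTTCCCGTAATGA, then reverse.
(b) mRNA has the coding-strand sequence with T→U.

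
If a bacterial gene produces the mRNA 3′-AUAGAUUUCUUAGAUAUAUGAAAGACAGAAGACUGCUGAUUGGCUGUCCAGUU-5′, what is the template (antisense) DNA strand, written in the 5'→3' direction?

5'-TATCTAAAGAATCTATATACTTTCTGTCTTCTGACGACTAACCGACAGGTCAA-3'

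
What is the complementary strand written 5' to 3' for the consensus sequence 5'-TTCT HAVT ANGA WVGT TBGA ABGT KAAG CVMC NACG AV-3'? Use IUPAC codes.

5'-BTCGTNGKBGCTTMACVTTCVAACBWTCNTABTDAGAA-3'

Standard pairs A↔T, G↔C; ambiguity codes pair M↔K, W↔W, B↔V, H↔D, N↔N. Complement (AAGADTBATNCTWBCAAVCTTVCAMTTCGBKGNTGCTB), then reverse for 5'→3'.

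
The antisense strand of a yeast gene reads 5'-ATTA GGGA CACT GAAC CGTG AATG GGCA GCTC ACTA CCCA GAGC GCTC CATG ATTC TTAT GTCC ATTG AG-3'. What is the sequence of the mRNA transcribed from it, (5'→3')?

5'-CUCAAUGGACAUAAGAAUCAUGGAGCGCUCUGGGUAGUGAGCUGCCCAUUCACGGUUCAGUGUCCCUAAU-3'

The mRNA has the sequence of the coding strand (reverse complement of the template) with T→U. Reverse complement of ATTAGGGACACTGAACCGTGAATGGGCAGCTCACTACCCAGAGCGCTCCATGATTCTTATGTCCATTGAG is CTCAATGGACATAAGAATCATGGAGCGCTCTGGGTAGTGAGCTGCCCATTCACGGTTCAGTGTCCCTAAT; then T→U.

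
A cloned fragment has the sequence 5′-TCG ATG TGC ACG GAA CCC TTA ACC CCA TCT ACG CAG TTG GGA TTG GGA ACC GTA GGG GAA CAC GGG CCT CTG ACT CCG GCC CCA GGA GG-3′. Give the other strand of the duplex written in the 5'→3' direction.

5′-CCTCCTGGGGCCGGAGTCAGAGGCCCGTGTTCCCCTACGGTTCCCAATCCCAACTGCGTAGATGGGGTTAAGGGTTCCGTGCACATCGA-3′

Pairing A↔T and G↔C gives AGCTACACGTGCCTTGGGAATTGGGGTAGATGCGTCAACCCTAACCCTTGGCATCCCCTTGTGCCCGGAGACTGAGGCCGGGGTCCTCC, running 3'→5'. Reverse for the 5'→3' convention.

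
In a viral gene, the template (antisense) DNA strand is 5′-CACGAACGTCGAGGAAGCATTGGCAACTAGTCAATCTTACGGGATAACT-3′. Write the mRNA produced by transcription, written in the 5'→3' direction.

5′-AGUUAUCCCGUAAGAUUGACUAGUUGCCAAUGCUUCCUCGACGUUCGUG-3′

RNA polymerase reads the template 3'→5' and synthesizes mRNA 5'→3' by base-pairing (A→U, T→A, G↔C). The complement of the template is GTGCTTGCAGCTCCTTCGTAACCGTTGATCAGTTAGAATGCCCTATTGA; antiparallel, so 5'→3' the coding strand is AGTTATCCCGTAAGATTGACTAGTTGCCAATGCTTCCTCGACGTTCGTG. Replace T with U for the mRNA.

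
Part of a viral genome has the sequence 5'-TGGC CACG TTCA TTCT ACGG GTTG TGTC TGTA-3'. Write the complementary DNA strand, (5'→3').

5'-TACAGACACAACCCGTAGAATGAACGTGGCCA-3'

The complement of TGGCCACGTTCATTCTACGGGTTGTGTCTGTA is ACCGGTGCAAGTAAGATGCCCAACACAGACAT (A↔T, G↔C). DNA strands are antiparallel, so the complementary strand runs 3'→5'; reversing gives the 5'→3' form.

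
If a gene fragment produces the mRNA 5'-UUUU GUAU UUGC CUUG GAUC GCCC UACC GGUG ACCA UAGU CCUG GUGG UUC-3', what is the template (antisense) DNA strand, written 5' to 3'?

5'-GAACCACCAGGACTATGGTCACCGGTAGGGCGATCCAAGGCAAATACAAAA-3'

Replace U with T to get the coding DNA strand: TTTTGTATTTGCCTTGGATCGCCCTACCGGTGACCATAGTCCTGGTGGTTC. The template strand is its reverse complement (complement AAAACATAAACGGAACCTAGCGGGATGGCCACTGGTATCAGGACCACCAAG, then reverse).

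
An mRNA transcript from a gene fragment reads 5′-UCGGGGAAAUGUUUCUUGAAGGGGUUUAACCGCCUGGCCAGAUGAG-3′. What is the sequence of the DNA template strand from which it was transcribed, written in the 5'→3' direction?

Replace U with T to get the coding DNA strand: TCGGGGAAATGTTTCTTGAAGGGGTTTAACCGCCTGGCCAGATGAG. The template strand is its reverse complement (complement AGCCCCTTTACAAAGAACTTCCCCAAATTGGCGGACCGGTCTACTC, then reverse).

5'-CTCATCTGGCCAGGCGGTTAAACCCCTTCAAGAAACATTTCCCCGA-3'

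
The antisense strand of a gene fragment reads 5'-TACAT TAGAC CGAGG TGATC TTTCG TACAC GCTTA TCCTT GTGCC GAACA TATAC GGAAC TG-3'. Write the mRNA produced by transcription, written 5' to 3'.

5'-CAGUUCCGUAUAUGUUCGGCACAAGGAUAAGCGUGUACGAAAGAUCACCUCGGUCUAAUGUA-3'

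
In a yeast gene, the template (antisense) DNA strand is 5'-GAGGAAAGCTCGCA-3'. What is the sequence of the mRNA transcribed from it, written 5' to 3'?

RNA polymerase reads the template 3'→5' and synthesizes mRNA 5'→3' by base-pairing (A→U, T→A, G↔C). The complement of the template is CTCCTTTCGAGCGT; antiparallel, so 5'→3' the coding strand is TGCGAGCTTTCCTC. Replace T with U for the mRNA.

5'-UGCGAGCUUUCCUC-3'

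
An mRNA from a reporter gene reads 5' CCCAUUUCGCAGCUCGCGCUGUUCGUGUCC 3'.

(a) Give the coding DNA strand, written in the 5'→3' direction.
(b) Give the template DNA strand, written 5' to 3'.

(a) 5′-CCCATTTCGCAGCTCGCGCTGTTCGTGTCC-3′
(b) 5′-GGACACGAACAGCGCGAGCTGCGAAATGGG-3′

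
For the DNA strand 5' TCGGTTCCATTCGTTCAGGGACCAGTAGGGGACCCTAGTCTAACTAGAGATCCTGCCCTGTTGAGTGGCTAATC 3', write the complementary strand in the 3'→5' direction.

Base-pairing A↔T, G↔C gives the complement. The complementary strand is antiparallel, so paired with a 5'→3' strand it runs 3'→5'.

3'-AGCCAAGGTAAGCAAGTCCCTGGTCATCCCCTGGGATCAGATTGATCTCTAGGACGGGACAACTCACCGATTAG-5'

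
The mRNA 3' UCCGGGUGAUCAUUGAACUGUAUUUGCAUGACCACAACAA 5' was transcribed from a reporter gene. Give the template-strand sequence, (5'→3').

Written 5'→3' the mRNA is AACAACACCAGUACGUUUAUGUCAAGUUACUAGUGGGCCU, so the coding DNA strand is AACAACACCAGTACGTTTATGTCAAGTTACTAGTGGGCCT. The template is its reverse complement.

5'-AGGCCCACTAGTAACTTGACATAAACGTACTGGTGTTGTT-3'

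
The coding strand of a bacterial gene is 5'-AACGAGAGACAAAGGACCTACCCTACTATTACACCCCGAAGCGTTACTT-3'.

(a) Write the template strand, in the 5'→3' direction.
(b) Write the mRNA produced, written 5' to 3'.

(a) The template strand is the reverse complement of the coding strand: complement TTGCTCTCTGTTTCCTGGATGGGATGATAATGTGGGGCTTCGCAATGAA, then reverse.
(b) mRNA matches the coding strand with T→U.

(a) 5'-AAGTAACGCTTCGGGGTGTAATAGTAGGGTAGGTCCTTTGTCTCTCGTT-3'
(b) 5'-AACGAGAGACAAAGGACCUACCCUACUAUUACACCCCGAAGCGUUACUU-3'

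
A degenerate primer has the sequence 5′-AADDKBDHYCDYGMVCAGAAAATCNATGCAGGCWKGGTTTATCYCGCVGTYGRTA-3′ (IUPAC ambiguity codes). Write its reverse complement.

5'-TAYCRACBGCGRGATAAACCMWGCCTGCATNGATTTTCTGBKCRHGRDHVMHHTT-3'

Standard pairs A↔T, G↔C; ambiguity codes pair R↔Y, M↔K, W↔W, B↔V, D↔H, N↔N. Complement (TTHHMVHDRGHRCKBGTCTTTTAGNTACGTCCGWMCCAAATAGRGCGBCARCYAT), then reverse for 5'→3'.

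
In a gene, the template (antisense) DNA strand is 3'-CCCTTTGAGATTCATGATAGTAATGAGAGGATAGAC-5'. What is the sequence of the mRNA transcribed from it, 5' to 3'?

5'-GGGAAACUCUAAGUACUAUCAUUACUCUCCUAUCUG-3'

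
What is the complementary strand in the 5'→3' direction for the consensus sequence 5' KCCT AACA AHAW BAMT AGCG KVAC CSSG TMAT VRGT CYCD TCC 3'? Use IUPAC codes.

5'-GGAHGRGACYBATKACSSGGTBMCGCTAKTVWTDTTGTTAGGM-3'

Standard pairs A↔T, G↔C; ambiguity codes pair R↔Y, M↔K, W↔W, S↔S, B↔V, D↔H. Complement (MGGATTGTTDTWVTKATCGCMBTGGSSCAKTABYCAGRGHAGG), then reverse for 5'→3'.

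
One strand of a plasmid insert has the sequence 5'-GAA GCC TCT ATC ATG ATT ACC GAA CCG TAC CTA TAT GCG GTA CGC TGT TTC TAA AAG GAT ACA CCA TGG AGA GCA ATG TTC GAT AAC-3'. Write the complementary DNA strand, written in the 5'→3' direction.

Pairing A↔T and G↔C gives CTTCGGAGATAGTACTAATGGCTTGGCATGGATATACGCCATGCGACAAAGATTTTCCTATGTGGTACCTCTCGTTACAAGCTATTG, running 3'→5'. Reverse for the 5'→3' convention.

5'-GTTATCGAACATTGCTCTCCATGGTGTATCCTTTTAGAAACAGCGTACCGCATATAGGTACGGTTCGGTAATCATGATAGAGGCTTC-3'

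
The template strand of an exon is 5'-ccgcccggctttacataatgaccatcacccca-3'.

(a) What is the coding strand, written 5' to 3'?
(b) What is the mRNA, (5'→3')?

(a) 5'-TGGGGTGATGGTCATTATGTAAAGCCGGGCGG-3'
(b) 5'-UGGGGUGAUGGUCAUUAUGUAAAGCCGGGCGG-3'

(a) The coding strand is the reverse complement of the template: complement GGCGGGCCGAAATGTATTACTGGTAGTGGGGT, then reverse.
(b) mRNA has the coding-strand sequence with T→U.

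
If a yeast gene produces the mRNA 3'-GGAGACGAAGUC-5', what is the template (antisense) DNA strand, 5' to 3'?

5'-CCTCTGCTTCAG-3'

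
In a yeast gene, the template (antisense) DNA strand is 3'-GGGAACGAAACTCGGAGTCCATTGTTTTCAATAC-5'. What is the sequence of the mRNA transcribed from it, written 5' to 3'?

5′-CCCUUGCUUUGAGCCUCAGGUAACAAAAGUUAUG-3′

Reading the template 3'→5' as shown, RNA polymerase pairs each base (A→U, T→A, G↔C) to build mRNA 5'→3' directly.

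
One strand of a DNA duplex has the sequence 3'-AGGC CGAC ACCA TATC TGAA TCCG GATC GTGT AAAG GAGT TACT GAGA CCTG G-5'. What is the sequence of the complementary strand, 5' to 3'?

5'-TCCGGCTGTGGTATAGACTTAGGCCTAGCACATTTCCTCAATGACTCTGGACC-3'

The strand is given 3'→5', so its complement runs 5'→3' in the same left-to-right order: pair each base A↔T, G↔C.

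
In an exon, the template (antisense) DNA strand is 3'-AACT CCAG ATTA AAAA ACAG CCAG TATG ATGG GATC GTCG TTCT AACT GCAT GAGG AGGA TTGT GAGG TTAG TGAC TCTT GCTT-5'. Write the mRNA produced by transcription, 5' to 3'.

5'-UUGAGGUCUAAUUUUUUGUCGGUCAUACUACCCUAGCAGCAAGAUUGACGUACUCCUCCUAACACUCCAAUCACUGAGAACGAA-3'

Reading the template 3'→5' as shown, RNA polymerase pairs each base (A→U, T→A, G↔C) to build mRNA 5'→3' directly.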